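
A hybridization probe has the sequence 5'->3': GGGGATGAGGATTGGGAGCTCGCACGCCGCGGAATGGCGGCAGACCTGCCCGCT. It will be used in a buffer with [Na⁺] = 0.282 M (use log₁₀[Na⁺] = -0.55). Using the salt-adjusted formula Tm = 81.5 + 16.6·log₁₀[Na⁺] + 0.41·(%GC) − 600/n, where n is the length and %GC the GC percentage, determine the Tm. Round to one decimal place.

90.1°C

Length n = 54. Counting bases: G=23, C=15, A=9, T=7
G+C = 38, so %GC = 38/54 × 100 = 70.37%
Salt term: 16.6 × (-0.55) = -9.13
GC term: 0.41 × 70.37 = 28.852; length term: −600/54 = −11.111
Tm = 81.5 + (-9.13) + 28.852 − 11.111 = 90.111 → 90.1°C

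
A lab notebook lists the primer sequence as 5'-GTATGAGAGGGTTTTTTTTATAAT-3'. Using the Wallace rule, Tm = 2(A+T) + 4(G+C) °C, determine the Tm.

Base counts: T=12, A=6, G=6, C=0
So N_AT = 18 and N_GC = 6.
Tm = 2(18) + 4(6) = 36 + 24 = 60°C

60°C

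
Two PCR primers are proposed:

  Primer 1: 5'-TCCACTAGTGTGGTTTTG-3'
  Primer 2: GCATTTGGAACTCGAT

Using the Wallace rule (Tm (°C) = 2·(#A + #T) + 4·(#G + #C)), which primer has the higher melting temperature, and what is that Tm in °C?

Primer 1, 52°C

Primer 1: A+T=10, G+C=8 → Tm = 2(10)+4(8) = 52°C
Primer 2: A+T=9, G+C=7 → Tm = 2(9)+4(7) = 46°C
52°C vs 46°C → primer 1 is higher.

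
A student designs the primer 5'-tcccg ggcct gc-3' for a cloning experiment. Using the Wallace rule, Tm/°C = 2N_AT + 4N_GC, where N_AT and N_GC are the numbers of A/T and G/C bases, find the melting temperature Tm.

44°C

Counting bases: T=2, C=6, A=0, G=4
A+T = 2, G+C = 10
Tm = 2(2) + 4(10) = 4 + 40 = 44°C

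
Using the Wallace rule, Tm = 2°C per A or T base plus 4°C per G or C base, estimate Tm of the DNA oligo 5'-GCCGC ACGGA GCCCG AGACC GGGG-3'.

88°C

Scanning the sequence gives G=11, A=4, T=0, C=9.
So N_AT = 4 and N_GC = 20.
Tm = 2(4) + 4(20) = 8 + 80 = 88°C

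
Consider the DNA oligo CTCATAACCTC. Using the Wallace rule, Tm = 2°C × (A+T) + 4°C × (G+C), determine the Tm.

Scanning the sequence gives T=3, A=3, C=5, G=0.
AT pairs contribute 6, GC pairs contribute 5.
Tm = 2×6 + 4×5 = 32°C

32°C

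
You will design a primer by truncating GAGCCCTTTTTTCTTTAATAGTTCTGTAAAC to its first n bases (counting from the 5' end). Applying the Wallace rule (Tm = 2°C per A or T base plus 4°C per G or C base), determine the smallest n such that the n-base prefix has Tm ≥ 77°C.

n = 30

First 29 bases: GAGCCCTTTTTTCTTTAATAGTTCTGTAA → Tm = 76°C (< 77°C)
First 30 bases: GAGCCCTTTTTTCTTTAATAGTTCTGTAAA → Tm = 78°C (≥ 77°C)
Since every base adds ≥2°C, Tm only increases with n, so the threshold is first crossed at n = 30.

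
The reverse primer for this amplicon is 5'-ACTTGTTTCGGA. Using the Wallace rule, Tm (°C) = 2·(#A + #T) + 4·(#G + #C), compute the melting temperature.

A=2, C=2, G=3, T=5
AT pairs contribute 7, GC pairs contribute 5.
Tm = 2(7) + 4(5) = 14 + 20 = 34°C

34°C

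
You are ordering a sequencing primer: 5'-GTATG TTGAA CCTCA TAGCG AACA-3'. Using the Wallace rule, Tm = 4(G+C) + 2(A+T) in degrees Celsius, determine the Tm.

Base counts: C=5, G=5, A=8, T=6
AT pairs contribute 14, GC pairs contribute 10.
Tm = 4·10 + 2·14 = 40 + 28 = 68°C

68°C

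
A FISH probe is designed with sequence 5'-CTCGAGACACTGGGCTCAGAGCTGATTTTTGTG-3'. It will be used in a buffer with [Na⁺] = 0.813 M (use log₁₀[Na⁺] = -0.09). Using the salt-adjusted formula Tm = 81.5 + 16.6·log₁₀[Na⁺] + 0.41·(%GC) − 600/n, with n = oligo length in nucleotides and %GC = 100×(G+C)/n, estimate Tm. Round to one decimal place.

Length n = 33. Base counts: C=7, A=6, T=10, G=10
G+C = 17, so %GC = 17/33 × 100 = 51.515%
Salt term: 16.6 × (-0.09) = -1.494
GC term: 0.41 × 51.515 = 21.121; length term: −600/33 = −18.182
Tm = 81.5 + (-1.494) + 21.121 − 18.182 = 82.945 → 82.9°C

82.9°C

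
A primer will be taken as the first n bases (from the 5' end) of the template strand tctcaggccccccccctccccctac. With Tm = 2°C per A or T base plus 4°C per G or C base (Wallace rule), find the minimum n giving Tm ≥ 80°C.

n = 22

First 21 bases: TCTCAGGCCCCCCCCCTCCCC → Tm = 76°C (< 80°C)
First 22 bases: TCTCAGGCCCCCCCCCTCCCCC → Tm = 80°C (≥ 80°C)
Since every base adds ≥2°C, Tm only increases with n, so the threshold is first crossed at n = 22.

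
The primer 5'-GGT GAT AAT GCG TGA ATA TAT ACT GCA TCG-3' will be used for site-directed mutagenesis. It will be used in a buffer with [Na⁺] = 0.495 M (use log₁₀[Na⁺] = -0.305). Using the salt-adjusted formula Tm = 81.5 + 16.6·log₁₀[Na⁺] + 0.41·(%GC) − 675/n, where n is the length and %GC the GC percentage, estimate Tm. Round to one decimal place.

70.3°C

Length n = 30. Scanning the sequence gives A=9, T=9, C=4, G=8.
G+C = 12, so %GC = 12/30 × 100 = 40%
Salt term: 16.6 × (-0.305) = -5.063
GC term: 0.41 × 40 = 16.4; length term: −675/30 = −22.5
Tm = 81.5 + (-5.063) + 16.4 − 22.5 = 70.337 → 70.3°C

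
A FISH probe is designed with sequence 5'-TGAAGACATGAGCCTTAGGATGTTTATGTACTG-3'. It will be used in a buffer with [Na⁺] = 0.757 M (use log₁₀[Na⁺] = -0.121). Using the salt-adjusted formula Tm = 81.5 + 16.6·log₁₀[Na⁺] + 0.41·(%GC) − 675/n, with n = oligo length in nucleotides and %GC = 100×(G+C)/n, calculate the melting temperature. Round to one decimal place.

75.2°C

Length n = 33. A=9, G=9, T=11, C=4
G+C = 13, so %GC = 13/33 × 100 = 39.394%
Salt term: 16.6 × (-0.121) = -2.009
GC term: 0.41 × 39.394 = 16.152; length term: −675/33 = −20.455
Tm = 81.5 + (-2.009) + 16.152 − 20.455 = 75.188 → 75.2°C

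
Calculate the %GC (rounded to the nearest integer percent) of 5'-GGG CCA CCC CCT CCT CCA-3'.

78%

Scanning the sequence gives A=2, T=2, C=11, G=3.
G+C = 3 + 11 = 14 out of 18 bases
%GC = 14/18 × 100 = 77.78% ≈ 78%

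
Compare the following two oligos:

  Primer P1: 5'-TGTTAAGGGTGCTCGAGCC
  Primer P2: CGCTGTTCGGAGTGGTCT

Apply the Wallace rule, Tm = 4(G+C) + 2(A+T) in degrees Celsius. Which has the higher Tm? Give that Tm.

Primer P1, 60°C

Primer P1: A+T=8, G+C=11 → Tm = 2(8)+4(11) = 60°C
Primer P2: A+T=7, G+C=11 → Tm = 2(7)+4(11) = 58°C
60°C vs 58°C → primer P1 is higher.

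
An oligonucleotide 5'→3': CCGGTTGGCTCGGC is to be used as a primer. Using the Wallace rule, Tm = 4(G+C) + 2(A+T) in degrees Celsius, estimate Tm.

50°C

C=5, G=6, A=0, T=3
A+T = 3, G+C = 11
Tm = 2×3 + 4×11 = 50°C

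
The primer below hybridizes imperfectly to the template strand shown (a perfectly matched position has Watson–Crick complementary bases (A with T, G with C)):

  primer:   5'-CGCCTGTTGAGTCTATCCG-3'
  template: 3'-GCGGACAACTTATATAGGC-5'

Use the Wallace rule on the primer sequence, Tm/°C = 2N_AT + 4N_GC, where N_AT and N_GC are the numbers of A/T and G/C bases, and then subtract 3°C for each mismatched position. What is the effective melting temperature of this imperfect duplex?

54°C

Primer base counts: A=2, T=6, G=5, C=6 → A+T=8, G+C=11
Perfect-match Tm = 2(8) + 4(11) = 16 + 44 = 60°C
Mismatches (positions where the bases are not complementary): 2 (at positions 11, 13)
Effective Tm = 60 − 2×3 = 60 − 6 = 54°C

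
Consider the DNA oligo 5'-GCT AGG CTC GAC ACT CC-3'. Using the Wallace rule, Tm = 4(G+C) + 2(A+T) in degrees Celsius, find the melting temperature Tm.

C=7, T=3, G=4, A=3
A+T = 6, G+C = 11
Tm = 2(6) + 4(11) = 12 + 44 = 56°C

56°C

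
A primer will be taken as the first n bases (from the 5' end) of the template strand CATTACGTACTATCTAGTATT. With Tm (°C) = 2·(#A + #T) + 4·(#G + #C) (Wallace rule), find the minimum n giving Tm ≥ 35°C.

n = 14

First 13 bases: CATTACGTACTAT → Tm = 34°C (< 35°C)
First 14 bases: CATTACGTACTATC → Tm = 38°C (≥ 35°C)
Each additional base adds 2°C (A/T) or 4°C (G/C), so Tm is non-decreasing in n; n = 14 is the first length to reach 35°C.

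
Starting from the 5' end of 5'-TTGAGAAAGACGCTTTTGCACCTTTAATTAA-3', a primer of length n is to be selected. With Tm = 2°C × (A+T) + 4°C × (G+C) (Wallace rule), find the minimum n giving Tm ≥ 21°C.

First 8 bases: TTGAGAAA → Tm = 20°C (< 21°C)
First 9 bases: TTGAGAAAG → Tm = 24°C (≥ 21°C)
Since every base adds ≥2°C, Tm only increases with n, so the threshold is first crossed at n = 9.

n = 9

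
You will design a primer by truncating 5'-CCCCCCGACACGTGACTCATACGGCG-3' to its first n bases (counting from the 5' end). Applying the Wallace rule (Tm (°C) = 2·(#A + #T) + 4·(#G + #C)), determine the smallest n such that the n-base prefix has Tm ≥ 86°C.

First 25 bases: CCCCCCGACACGTGACTCATACGGC → Tm = 84°C (< 86°C)
First 26 bases: CCCCCCGACACGTGACTCATACGGCG → Tm = 88°C (≥ 86°C)
Each additional base adds 2°C (A/T) or 4°C (G/C), so Tm is non-decreasing in n; n = 26 is the first length to reach 86°C.

n = 26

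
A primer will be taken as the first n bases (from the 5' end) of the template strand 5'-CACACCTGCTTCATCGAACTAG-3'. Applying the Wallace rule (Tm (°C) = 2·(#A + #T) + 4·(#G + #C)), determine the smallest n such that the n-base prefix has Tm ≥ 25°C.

n = 8

First 7 bases: CACACCT → Tm = 22°C (< 25°C)
First 8 bases: CACACCTG → Tm = 26°C (≥ 25°C)
Each additional base adds 2°C (A/T) or 4°C (G/C), so Tm is non-decreasing in n; n = 8 is the first length to reach 25°C.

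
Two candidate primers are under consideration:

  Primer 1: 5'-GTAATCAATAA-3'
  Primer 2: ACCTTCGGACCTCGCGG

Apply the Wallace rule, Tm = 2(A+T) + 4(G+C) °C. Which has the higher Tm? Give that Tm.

Primer 2, 58°C

Primer 1: A+T=9, G+C=2 → Tm = 2(9)+4(2) = 26°C
Primer 2: A+T=5, G+C=12 → Tm = 2(5)+4(12) = 58°C
26°C vs 58°C → primer 2 is higher.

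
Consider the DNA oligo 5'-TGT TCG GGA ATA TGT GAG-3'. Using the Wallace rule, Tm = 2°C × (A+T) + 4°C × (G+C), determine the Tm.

Base counts: T=6, A=4, C=1, G=7
So N_AT = 10 and N_GC = 8.
Tm = 4·8 + 2·10 = 32 + 20 = 52°C

52°C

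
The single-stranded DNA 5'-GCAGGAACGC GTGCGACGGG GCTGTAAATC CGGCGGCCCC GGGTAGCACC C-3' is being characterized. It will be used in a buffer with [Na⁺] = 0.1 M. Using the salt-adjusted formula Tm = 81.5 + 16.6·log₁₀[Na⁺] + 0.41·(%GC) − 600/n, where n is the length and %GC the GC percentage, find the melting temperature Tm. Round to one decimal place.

82.9°C

Length n = 51. Base counts: G=20, A=9, C=17, T=5
G+C = 37, so %GC = 37/51 × 100 = 72.549%
Salt term: 16.6 × (-1) = -16.6
GC term: 0.41 × 72.549 = 29.745; length term: −600/51 = −11.765
Tm = 81.5 + (-16.6) + 29.745 − 11.765 = 82.88 → 82.9°C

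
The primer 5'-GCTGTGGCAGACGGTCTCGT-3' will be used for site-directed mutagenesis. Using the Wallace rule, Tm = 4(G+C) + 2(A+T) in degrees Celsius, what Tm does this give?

66°C

T=5, G=8, A=2, C=5
AT pairs contribute 7, GC pairs contribute 13.
Tm = 2×7 + 4×13 = 66°C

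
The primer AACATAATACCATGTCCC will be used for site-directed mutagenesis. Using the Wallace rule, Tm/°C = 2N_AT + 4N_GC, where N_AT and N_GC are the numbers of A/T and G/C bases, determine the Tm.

A=7, G=1, C=6, T=4
A+T = 11, G+C = 7
Tm = 2(11) + 4(7) = 22 + 28 = 50°C

50°C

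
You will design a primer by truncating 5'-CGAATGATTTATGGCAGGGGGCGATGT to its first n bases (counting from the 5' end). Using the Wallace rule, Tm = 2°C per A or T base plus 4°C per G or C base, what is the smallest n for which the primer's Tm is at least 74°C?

First 23 bases: CGAATGATTTATGGCAGGGGGCG → Tm = 72°C (< 74°C)
First 24 bases: CGAATGATTTATGGCAGGGGGCGA → Tm = 74°C (≥ 74°C)
Each additional base adds 2°C (A/T) or 4°C (G/C), so Tm is non-decreasing in n; n = 24 is the first length to reach 74°C.

n = 24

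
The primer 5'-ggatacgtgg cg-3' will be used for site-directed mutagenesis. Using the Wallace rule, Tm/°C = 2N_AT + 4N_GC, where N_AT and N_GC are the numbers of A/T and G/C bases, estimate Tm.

40°C

Scanning the sequence gives C=2, A=2, G=6, T=2.
A+T = 4, G+C = 8
Tm = 2(4) + 4(8) = 8 + 32 = 40°C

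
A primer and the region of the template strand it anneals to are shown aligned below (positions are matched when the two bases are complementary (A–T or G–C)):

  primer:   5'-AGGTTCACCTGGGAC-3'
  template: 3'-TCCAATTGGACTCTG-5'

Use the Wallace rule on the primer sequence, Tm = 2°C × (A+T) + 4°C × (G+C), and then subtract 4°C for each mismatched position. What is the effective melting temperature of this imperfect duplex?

Primer base counts: A=3, T=3, G=5, C=4 → A+T=6, G+C=9
Perfect-match Tm = 2(6) + 4(9) = 12 + 36 = 48°C
Mismatches (positions where the bases are not complementary): 2 (at positions 6, 12)
Effective Tm = 48 − 2×4 = 48 − 8 = 40°C

40°C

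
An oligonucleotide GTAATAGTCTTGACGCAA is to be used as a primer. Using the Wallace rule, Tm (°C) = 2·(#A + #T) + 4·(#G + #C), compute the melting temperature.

50°C

Counting bases: A=6, C=3, T=5, G=4
So N_AT = 11 and N_GC = 7.
Tm = 4·7 + 2·11 = 28 + 22 = 50°C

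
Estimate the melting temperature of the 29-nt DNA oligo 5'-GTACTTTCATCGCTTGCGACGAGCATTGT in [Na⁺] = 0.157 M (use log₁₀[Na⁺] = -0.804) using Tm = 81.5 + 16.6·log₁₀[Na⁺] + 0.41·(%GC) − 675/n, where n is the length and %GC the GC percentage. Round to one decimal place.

Length n = 29. Counting bases: G=7, A=5, C=7, T=10
G+C = 14, so %GC = 14/29 × 100 = 48.276%
Salt term: 16.6 × (-0.804) = -13.346
GC term: 0.41 × 48.276 = 19.793; length term: −675/29 = −23.276
Tm = 81.5 + (-13.346) + 19.793 − 23.276 = 64.671 → 64.7°C

64.7°C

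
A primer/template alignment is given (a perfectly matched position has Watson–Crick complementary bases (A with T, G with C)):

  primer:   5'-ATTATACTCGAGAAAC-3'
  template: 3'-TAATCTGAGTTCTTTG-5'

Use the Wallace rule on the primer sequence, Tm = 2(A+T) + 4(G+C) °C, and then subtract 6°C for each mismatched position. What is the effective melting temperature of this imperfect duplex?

Primer base counts: A=7, T=4, G=2, C=3 → A+T=11, G+C=5
Perfect-match Tm = 2(11) + 4(5) = 22 + 20 = 42°C
Mismatches (positions where the bases are not complementary): 2 (at positions 5, 10)
Effective Tm = 42 − 2×6 = 42 − 12 = 30°C

30°C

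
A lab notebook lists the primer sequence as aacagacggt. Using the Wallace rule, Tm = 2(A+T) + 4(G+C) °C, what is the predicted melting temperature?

Base counts: C=2, T=1, G=3, A=4
AT pairs contribute 5, GC pairs contribute 5.
Tm = 4·5 + 2·5 = 20 + 10 = 30°C

30°C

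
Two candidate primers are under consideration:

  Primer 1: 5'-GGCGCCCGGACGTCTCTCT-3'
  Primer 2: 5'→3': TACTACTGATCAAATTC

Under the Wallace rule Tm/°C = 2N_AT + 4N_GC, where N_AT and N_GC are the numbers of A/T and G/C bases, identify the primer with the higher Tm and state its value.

Primer 1: A+T=5, G+C=14 → Tm = 2(5)+4(14) = 66°C
Primer 2: A+T=12, G+C=5 → Tm = 2(12)+4(5) = 44°C
66°C vs 44°C → primer 1 is higher.

Primer 1, 66°C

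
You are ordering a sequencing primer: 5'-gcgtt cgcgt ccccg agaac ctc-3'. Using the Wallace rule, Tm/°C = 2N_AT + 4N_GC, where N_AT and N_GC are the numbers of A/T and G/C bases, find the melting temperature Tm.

Counting bases: A=3, G=6, C=10, T=4
So N_AT = 7 and N_GC = 16.
Tm = 2×7 + 4×16 = 78°C

78°C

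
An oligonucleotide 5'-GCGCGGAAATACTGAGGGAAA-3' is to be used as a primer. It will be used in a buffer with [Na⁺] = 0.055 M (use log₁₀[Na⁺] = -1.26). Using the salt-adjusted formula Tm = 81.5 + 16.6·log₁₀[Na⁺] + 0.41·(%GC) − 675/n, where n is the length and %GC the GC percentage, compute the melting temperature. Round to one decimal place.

Length n = 21. Scanning the sequence gives C=3, T=2, G=8, A=8.
G+C = 11, so %GC = 11/21 × 100 = 52.381%
Salt term: 16.6 × (-1.26) = -20.916
GC term: 0.41 × 52.381 = 21.476; length term: −675/21 = −32.143
Tm = 81.5 + (-20.916) + 21.476 − 32.143 = 49.917 → 49.9°C

49.9°C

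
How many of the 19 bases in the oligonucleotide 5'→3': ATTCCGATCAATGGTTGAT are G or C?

7

Scanning the sequence gives T=7, C=3, A=5, G=4.
Total G or C: 4 + 3 = 7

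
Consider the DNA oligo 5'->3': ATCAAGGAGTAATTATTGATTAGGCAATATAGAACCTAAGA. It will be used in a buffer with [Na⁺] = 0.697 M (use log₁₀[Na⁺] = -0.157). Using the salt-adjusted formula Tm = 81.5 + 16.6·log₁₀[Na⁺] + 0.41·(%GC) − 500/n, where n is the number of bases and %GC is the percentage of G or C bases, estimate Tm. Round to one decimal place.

Length n = 41. Base counts: A=18, G=8, T=11, C=4
G+C = 12, so %GC = 12/41 × 100 = 29.268%
Salt term: 16.6 × (-0.157) = -2.606
GC term: 0.41 × 29.268 = 12; length term: −500/41 = −12.195
Tm = 81.5 + (-2.606) + 12 − 12.195 = 78.699 → 78.7°C

78.7°C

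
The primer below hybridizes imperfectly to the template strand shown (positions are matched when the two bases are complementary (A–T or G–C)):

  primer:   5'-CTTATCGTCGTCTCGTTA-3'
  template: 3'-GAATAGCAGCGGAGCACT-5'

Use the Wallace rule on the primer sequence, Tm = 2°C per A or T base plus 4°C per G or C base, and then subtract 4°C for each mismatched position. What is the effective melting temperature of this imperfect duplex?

Primer base counts: A=2, T=8, G=3, C=5 → A+T=10, G+C=8
Perfect-match Tm = 2(10) + 4(8) = 20 + 32 = 52°C
Mismatches (positions where the bases are not complementary): 2 (at positions 11, 17)
Effective Tm = 52 − 2×4 = 52 − 8 = 44°C

44°C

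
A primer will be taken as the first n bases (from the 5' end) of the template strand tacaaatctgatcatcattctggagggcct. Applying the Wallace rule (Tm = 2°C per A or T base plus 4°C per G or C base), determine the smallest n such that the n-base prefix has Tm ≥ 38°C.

First 14 bases: TACAAATCTGATCA → Tm = 36°C (< 38°C)
First 15 bases: TACAAATCTGATCAT → Tm = 38°C (≥ 38°C)
Each additional base adds 2°C (A/T) or 4°C (G/C), so Tm is non-decreasing in n; n = 15 is the first length to reach 38°C.

n = 15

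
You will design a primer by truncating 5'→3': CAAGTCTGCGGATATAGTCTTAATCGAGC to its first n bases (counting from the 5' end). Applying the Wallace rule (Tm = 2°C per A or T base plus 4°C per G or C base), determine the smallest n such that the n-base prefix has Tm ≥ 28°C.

First 8 bases: CAAGTCTG → Tm = 24°C (< 28°C)
First 9 bases: CAAGTCTGC → Tm = 28°C (≥ 28°C)
Since every base adds ≥2°C, Tm only increases with n, so the threshold is first crossed at n = 9.

n = 9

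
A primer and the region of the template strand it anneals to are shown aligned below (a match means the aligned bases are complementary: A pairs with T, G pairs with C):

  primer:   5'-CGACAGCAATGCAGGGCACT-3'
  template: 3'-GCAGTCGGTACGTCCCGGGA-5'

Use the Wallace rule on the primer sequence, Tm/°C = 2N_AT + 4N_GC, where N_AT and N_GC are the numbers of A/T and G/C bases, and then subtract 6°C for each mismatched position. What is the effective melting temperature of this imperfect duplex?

Primer base counts: A=6, T=2, G=6, C=6 → A+T=8, G+C=12
Perfect-match Tm = 2(8) + 4(12) = 16 + 48 = 64°C
Mismatches (positions where the bases are not complementary): 3 (at positions 3, 8, 18)
Effective Tm = 64 − 3×6 = 64 − 18 = 46°C

46°C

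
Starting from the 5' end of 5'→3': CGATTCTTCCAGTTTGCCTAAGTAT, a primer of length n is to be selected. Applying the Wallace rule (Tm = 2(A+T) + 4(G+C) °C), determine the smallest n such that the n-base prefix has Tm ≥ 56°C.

n = 19

First 18 bases: CGATTCTTCCAGTTTGCC → Tm = 54°C (< 56°C)
First 19 bases: CGATTCTTCCAGTTTGCCT → Tm = 56°C (≥ 56°C)
Since every base adds ≥2°C, Tm only increases with n, so the threshold is first crossed at n = 19.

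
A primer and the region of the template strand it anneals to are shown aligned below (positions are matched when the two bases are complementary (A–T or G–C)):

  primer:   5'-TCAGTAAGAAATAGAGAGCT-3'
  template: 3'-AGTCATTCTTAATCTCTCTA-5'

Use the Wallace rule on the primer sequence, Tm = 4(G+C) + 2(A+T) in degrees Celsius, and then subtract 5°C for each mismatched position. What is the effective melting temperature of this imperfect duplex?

44°C

Primer base counts: A=9, T=4, G=5, C=2 → A+T=13, G+C=7
Perfect-match Tm = 2(13) + 4(7) = 26 + 28 = 54°C
Mismatches (positions where the bases are not complementary): 2 (at positions 11, 19)
Effective Tm = 54 − 2×5 = 54 − 10 = 44°C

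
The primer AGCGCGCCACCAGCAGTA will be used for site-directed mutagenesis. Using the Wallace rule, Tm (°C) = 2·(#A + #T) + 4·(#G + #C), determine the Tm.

Scanning the sequence gives C=7, A=5, G=5, T=1.
AT pairs contribute 6, GC pairs contribute 12.
Tm = 2×6 + 4×12 = 60°C

60°C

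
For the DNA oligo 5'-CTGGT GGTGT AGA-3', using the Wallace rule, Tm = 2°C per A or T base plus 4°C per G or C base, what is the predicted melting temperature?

Counting bases: A=2, G=6, C=1, T=4
A+T = 6, G+C = 7
Tm = 2(6) + 4(7) = 12 + 28 = 40°C

40°C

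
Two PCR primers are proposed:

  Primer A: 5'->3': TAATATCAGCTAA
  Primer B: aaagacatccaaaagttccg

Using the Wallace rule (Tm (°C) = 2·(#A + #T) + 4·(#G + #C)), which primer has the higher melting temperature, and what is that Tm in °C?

Primer A: A+T=10, G+C=3 → Tm = 2(10)+4(3) = 32°C
Primer B: A+T=12, G+C=8 → Tm = 2(12)+4(8) = 56°C
32°C vs 56°C → primer B is higher.

Primer B, 56°C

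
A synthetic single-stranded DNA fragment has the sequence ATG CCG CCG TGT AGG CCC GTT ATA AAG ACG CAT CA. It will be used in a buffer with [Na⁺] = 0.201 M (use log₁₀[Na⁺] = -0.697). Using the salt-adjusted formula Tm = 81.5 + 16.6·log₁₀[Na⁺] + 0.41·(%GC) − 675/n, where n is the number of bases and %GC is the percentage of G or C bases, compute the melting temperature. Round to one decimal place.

72.9°C

Length n = 35. Scanning the sequence gives A=9, T=7, G=9, C=10.
G+C = 19, so %GC = 19/35 × 100 = 54.286%
Salt term: 16.6 × (-0.697) = -11.57
GC term: 0.41 × 54.286 = 22.257; length term: −675/35 = −19.286
Tm = 81.5 + (-11.57) + 22.257 − 19.286 = 72.901 → 72.9°C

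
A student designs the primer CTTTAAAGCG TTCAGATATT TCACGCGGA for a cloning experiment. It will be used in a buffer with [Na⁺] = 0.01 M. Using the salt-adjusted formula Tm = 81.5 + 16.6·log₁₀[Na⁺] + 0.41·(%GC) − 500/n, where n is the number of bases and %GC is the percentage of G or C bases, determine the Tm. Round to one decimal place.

Length n = 29. Base counts: T=9, A=8, G=6, C=6
G+C = 12, so %GC = 12/29 × 100 = 41.379%
Salt term: 16.6 × (-2) = -33.2
GC term: 0.41 × 41.379 = 16.965; length term: −500/29 = −17.241
Tm = 81.5 + (-33.2) + 16.965 − 17.241 = 48.024 → 48.0°C

48.0°C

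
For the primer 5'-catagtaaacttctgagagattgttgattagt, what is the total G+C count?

Scanning the sequence gives T=12, G=7, C=3, A=10.
Total G or C: 7 + 3 = 10

10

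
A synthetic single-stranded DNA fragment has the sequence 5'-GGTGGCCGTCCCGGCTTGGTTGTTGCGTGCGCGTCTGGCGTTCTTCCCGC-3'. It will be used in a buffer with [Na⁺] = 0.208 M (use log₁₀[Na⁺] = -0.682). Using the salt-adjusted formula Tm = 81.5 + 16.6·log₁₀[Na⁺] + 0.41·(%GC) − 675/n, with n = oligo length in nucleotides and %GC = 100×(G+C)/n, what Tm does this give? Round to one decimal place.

85.4°C

Length n = 50. Base counts: T=15, A=0, G=19, C=16
G+C = 35, so %GC = 35/50 × 100 = 70%
Salt term: 16.6 × (-0.682) = -11.321
GC term: 0.41 × 70 = 28.7; length term: −675/50 = −13.5
Tm = 81.5 + (-11.321) + 28.7 − 13.5 = 85.379 → 85.4°C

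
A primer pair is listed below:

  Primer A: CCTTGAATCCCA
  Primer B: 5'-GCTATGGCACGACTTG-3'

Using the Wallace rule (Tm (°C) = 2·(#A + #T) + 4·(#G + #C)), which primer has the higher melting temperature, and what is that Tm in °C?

Primer B, 50°C

Primer A: A+T=6, G+C=6 → Tm = 2(6)+4(6) = 36°C
Primer B: A+T=7, G+C=9 → Tm = 2(7)+4(9) = 50°C
36°C vs 50°C → primer B is higher.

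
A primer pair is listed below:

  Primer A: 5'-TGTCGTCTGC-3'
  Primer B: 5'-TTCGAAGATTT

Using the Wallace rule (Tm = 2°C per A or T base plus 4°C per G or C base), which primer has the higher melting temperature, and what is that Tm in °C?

Primer A, 32°C

Primer A: A+T=4, G+C=6 → Tm = 2(4)+4(6) = 32°C
Primer B: A+T=8, G+C=3 → Tm = 2(8)+4(3) = 28°C
32°C vs 28°C → primer A is higher.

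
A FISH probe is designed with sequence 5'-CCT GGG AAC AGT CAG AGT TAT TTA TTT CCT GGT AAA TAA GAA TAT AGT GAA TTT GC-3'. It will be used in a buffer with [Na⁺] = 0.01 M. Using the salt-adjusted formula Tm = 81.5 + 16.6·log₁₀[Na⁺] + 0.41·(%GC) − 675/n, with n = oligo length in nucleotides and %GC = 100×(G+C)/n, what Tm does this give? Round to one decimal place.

50.2°C

Length n = 56. Base counts: G=12, A=18, T=19, C=7
G+C = 19, so %GC = 19/56 × 100 = 33.929%
Salt term: 16.6 × (-2) = -33.2
GC term: 0.41 × 33.929 = 13.911; length term: −675/56 = −12.054
Tm = 81.5 + (-33.2) + 13.911 − 12.054 = 50.157 → 50.2°C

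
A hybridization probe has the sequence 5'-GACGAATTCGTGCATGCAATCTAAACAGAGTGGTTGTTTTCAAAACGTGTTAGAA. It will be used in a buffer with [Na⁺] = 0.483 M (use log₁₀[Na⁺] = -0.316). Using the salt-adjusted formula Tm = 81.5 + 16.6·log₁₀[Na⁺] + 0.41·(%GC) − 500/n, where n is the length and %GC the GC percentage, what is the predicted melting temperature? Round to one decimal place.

Length n = 55. Counting bases: A=18, C=8, G=13, T=16
G+C = 21, so %GC = 21/55 × 100 = 38.182%
Salt term: 16.6 × (-0.316) = -5.246
GC term: 0.41 × 38.182 = 15.655; length term: −500/55 = −9.091
Tm = 81.5 + (-5.246) + 15.655 − 9.091 = 82.818 → 82.8°C

82.8°C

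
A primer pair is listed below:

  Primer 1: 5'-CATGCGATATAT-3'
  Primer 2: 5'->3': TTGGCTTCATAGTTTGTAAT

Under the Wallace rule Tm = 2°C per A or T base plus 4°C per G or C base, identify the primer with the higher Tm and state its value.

Primer 2, 52°C

Primer 1: A+T=8, G+C=4 → Tm = 2(8)+4(4) = 32°C
Primer 2: A+T=14, G+C=6 → Tm = 2(14)+4(6) = 52°C
32°C vs 52°C → primer 2 is higher.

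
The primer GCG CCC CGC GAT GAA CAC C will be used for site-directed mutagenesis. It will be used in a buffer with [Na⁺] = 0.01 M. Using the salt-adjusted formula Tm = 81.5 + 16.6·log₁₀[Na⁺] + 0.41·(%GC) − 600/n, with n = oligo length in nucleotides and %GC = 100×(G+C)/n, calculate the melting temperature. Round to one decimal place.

Length n = 19. Scanning the sequence gives G=5, C=9, A=4, T=1.
G+C = 14, so %GC = 14/19 × 100 = 73.684%
Salt term: 16.6 × (-2) = -33.2
GC term: 0.41 × 73.684 = 30.21; length term: −600/19 = −31.579
Tm = 81.5 + (-33.2) + 30.21 − 31.579 = 46.931 → 46.9°C

46.9°C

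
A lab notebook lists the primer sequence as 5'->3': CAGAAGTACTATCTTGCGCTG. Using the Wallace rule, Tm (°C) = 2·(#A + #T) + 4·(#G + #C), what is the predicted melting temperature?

A=5, G=5, T=6, C=5
A+T = 11, G+C = 10
Tm = 4·10 + 2·11 = 40 + 22 = 62°C

62°C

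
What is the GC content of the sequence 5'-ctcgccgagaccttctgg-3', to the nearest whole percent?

Scanning the sequence gives T=4, C=7, G=5, A=2.
G+C = 5 + 7 = 12 out of 18 bases
%GC = 12/18 × 100 = 66.67% ≈ 67%

67%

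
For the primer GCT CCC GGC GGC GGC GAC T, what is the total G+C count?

Base counts: C=8, G=8, A=1, T=2
G+C = 8 + 8 = 16

16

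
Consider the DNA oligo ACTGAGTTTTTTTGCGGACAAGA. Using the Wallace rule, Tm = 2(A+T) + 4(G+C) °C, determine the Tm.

A=6, T=8, G=6, C=3
So N_AT = 14 and N_GC = 9.
Tm = 2(14) + 4(9) = 28 + 36 = 64°C

64°C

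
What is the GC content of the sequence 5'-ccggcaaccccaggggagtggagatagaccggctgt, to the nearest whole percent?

67%

Scanning the sequence gives C=10, A=8, G=14, T=4.
G+C = 14 + 10 = 24 out of 36 bases
%GC = 24/36 × 100 = 66.67% ≈ 67%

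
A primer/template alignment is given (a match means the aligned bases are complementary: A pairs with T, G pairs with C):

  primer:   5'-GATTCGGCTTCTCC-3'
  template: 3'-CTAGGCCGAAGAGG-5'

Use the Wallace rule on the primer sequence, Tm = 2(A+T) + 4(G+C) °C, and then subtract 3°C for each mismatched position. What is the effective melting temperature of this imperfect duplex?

Primer base counts: A=1, T=5, G=3, C=5 → A+T=6, G+C=8
Perfect-match Tm = 2(6) + 4(8) = 12 + 32 = 44°C
Mismatches (positions where the bases are not complementary): 1 (at position 4)
Effective Tm = 44 − 1×3 = 44 − 3 = 41°C

41°C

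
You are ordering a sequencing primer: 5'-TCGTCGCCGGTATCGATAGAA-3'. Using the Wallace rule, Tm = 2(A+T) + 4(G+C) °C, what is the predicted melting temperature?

Base counts: G=6, T=5, C=5, A=5
So N_AT = 10 and N_GC = 11.
Tm = 4·11 + 2·10 = 44 + 20 = 64°C

64°C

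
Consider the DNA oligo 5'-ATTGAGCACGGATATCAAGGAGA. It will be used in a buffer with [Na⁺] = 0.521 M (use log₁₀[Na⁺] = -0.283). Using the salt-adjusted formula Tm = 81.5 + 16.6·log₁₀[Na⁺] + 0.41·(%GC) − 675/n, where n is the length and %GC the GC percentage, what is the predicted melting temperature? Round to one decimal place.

65.3°C

Length n = 23. Counting bases: A=9, C=3, G=7, T=4
G+C = 10, so %GC = 10/23 × 100 = 43.478%
Salt term: 16.6 × (-0.283) = -4.698
GC term: 0.41 × 43.478 = 17.826; length term: −675/23 = −29.348
Tm = 81.5 + (-4.698) + 17.826 − 29.348 = 65.28 → 65.3°C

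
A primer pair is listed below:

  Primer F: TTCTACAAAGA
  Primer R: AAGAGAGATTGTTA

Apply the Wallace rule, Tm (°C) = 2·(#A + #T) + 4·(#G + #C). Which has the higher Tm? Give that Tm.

Primer R, 36°C

Primer F: A+T=8, G+C=3 → Tm = 2(8)+4(3) = 28°C
Primer R: A+T=10, G+C=4 → Tm = 2(10)+4(4) = 36°C
28°C vs 36°C → primer R is higher.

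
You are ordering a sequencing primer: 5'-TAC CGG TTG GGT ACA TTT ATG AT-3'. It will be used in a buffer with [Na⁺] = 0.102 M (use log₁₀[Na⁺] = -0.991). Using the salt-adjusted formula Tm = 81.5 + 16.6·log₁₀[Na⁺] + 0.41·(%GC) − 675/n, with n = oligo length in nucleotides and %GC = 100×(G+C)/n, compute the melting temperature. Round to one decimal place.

Length n = 23. Counting bases: G=6, T=9, A=5, C=3
G+C = 9, so %GC = 9/23 × 100 = 39.13%
Salt term: 16.6 × (-0.991) = -16.451
GC term: 0.41 × 39.13 = 16.043; length term: −675/23 = −29.348
Tm = 81.5 + (-16.451) + 16.043 − 29.348 = 51.744 → 51.7°C

51.7°C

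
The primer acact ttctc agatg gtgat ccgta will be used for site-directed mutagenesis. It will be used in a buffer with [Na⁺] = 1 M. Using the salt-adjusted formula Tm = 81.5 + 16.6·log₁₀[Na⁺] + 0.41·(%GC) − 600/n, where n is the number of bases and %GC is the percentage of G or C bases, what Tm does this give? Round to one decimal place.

Length n = 25. C=6, A=6, T=8, G=5
G+C = 11, so %GC = 11/25 × 100 = 44%
Salt term: 16.6 × (0) = 0
GC term: 0.41 × 44 = 18.04; length term: −600/25 = −24
Tm = 81.5 + (0) + 18.04 − 24 = 75.54 → 75.5°C

75.5°C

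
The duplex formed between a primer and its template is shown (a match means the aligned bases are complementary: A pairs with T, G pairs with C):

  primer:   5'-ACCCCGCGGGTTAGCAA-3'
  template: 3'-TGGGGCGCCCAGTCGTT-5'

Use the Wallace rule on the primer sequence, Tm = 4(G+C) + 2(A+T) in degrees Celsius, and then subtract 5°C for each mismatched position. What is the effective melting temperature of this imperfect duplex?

Primer base counts: A=4, T=2, G=5, C=6 → A+T=6, G+C=11
Perfect-match Tm = 2(6) + 4(11) = 12 + 44 = 56°C
Mismatches (positions where the bases are not complementary): 1 (at position 12)
Effective Tm = 56 − 1×5 = 56 − 5 = 51°C

51°C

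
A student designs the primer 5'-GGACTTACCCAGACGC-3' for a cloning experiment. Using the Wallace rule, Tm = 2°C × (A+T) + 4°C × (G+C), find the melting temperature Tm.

Base counts: T=2, G=4, C=6, A=4
AT pairs contribute 6, GC pairs contribute 10.
Tm = 2×6 + 4×10 = 52°C

52°C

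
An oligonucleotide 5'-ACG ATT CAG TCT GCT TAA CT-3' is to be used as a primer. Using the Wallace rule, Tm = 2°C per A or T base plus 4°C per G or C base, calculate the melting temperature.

56°C

Counting bases: C=5, A=5, T=7, G=3
A+T = 12, G+C = 8
Tm = 2×12 + 4×8 = 56°C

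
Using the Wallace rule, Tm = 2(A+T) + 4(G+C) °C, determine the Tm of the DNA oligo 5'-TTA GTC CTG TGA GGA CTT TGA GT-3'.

Base counts: A=4, T=9, C=3, G=7
A+T = 13, G+C = 10
Tm = 4·10 + 2·13 = 40 + 26 = 66°C

66°C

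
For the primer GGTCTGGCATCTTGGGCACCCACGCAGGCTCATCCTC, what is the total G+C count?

G=10, A=5, T=8, C=14
G+C = 10 + 14 = 24

24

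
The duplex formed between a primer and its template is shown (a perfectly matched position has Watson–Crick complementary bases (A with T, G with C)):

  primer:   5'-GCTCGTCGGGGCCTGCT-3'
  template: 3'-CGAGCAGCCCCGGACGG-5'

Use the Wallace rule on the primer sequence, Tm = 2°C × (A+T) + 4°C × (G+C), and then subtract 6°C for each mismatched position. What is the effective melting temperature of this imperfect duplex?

Primer base counts: A=0, T=4, G=7, C=6 → A+T=4, G+C=13
Perfect-match Tm = 2(4) + 4(13) = 8 + 52 = 60°C
Mismatches (positions where the bases are not complementary): 1 (at position 17)
Effective Tm = 60 − 1×6 = 60 − 6 = 54°C

54°C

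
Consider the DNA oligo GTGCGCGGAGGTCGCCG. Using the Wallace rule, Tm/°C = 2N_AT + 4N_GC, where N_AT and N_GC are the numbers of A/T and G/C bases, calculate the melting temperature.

62°C

Base counts: A=1, G=9, C=5, T=2
A+T = 3, G+C = 14
Tm = 2(3) + 4(14) = 6 + 56 = 62°C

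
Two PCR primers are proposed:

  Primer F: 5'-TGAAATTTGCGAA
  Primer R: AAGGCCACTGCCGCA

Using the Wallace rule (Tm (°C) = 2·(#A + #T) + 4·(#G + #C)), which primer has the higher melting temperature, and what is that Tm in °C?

Primer R, 50°C

Primer F: A+T=9, G+C=4 → Tm = 2(9)+4(4) = 34°C
Primer R: A+T=5, G+C=10 → Tm = 2(5)+4(10) = 50°C
34°C vs 50°C → primer R is higher.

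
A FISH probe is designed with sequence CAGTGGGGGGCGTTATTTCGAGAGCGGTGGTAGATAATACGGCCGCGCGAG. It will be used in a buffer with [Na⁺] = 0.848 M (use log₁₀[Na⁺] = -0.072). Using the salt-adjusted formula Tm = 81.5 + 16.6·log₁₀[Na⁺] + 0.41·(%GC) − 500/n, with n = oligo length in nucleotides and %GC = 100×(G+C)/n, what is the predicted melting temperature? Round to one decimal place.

95.4°C

Length n = 51. Scanning the sequence gives C=9, A=10, G=22, T=10.
G+C = 31, so %GC = 31/51 × 100 = 60.784%
Salt term: 16.6 × (-0.072) = -1.195
GC term: 0.41 × 60.784 = 24.921; length term: −500/51 = −9.804
Tm = 81.5 + (-1.195) + 24.921 − 9.804 = 95.422 → 95.4°C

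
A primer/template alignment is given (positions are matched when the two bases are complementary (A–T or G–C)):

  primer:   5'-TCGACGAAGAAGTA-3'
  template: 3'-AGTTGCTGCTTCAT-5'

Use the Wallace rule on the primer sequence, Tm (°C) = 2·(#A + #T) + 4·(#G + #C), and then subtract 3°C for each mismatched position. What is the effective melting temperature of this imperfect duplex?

34°C

Primer base counts: A=6, T=2, G=4, C=2 → A+T=8, G+C=6
Perfect-match Tm = 2(8) + 4(6) = 16 + 24 = 40°C
Mismatches (positions where the bases are not complementary): 2 (at positions 3, 8)
Effective Tm = 40 − 2×3 = 40 − 6 = 34°C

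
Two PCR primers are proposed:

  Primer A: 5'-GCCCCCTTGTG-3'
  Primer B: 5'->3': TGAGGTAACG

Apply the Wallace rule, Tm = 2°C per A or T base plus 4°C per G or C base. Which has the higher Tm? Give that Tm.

Primer A, 38°C

Primer A: A+T=3, G+C=8 → Tm = 2(3)+4(8) = 38°C
Primer B: A+T=5, G+C=5 → Tm = 2(5)+4(5) = 30°C
38°C vs 30°C → primer A is higher.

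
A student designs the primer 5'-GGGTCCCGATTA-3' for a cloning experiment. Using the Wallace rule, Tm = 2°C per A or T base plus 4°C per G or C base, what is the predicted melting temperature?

38°C

Base counts: A=2, G=4, T=3, C=3
AT pairs contribute 5, GC pairs contribute 7.
Tm = 4·7 + 2·5 = 28 + 10 = 38°C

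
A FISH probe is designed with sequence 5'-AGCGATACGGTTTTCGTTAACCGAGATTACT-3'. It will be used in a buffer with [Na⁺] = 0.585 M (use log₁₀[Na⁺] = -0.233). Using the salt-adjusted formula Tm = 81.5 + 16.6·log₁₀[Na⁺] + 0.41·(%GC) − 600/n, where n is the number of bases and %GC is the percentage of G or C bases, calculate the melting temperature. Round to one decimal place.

75.5°C

Length n = 31. Scanning the sequence gives A=8, C=6, T=10, G=7.
G+C = 13, so %GC = 13/31 × 100 = 41.935%
Salt term: 16.6 × (-0.233) = -3.868
GC term: 0.41 × 41.935 = 17.193; length term: −600/31 = −19.355
Tm = 81.5 + (-3.868) + 17.193 − 19.355 = 75.47 → 75.5°C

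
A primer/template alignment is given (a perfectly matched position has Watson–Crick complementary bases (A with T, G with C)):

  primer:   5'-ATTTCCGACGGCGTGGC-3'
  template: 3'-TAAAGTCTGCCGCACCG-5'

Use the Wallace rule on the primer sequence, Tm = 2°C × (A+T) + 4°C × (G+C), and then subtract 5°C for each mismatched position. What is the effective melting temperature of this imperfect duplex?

Primer base counts: A=2, T=4, G=6, C=5 → A+T=6, G+C=11
Perfect-match Tm = 2(6) + 4(11) = 12 + 44 = 56°C
Mismatches (positions where the bases are not complementary): 1 (at position 6)
Effective Tm = 56 − 1×5 = 56 − 5 = 51°C

51°C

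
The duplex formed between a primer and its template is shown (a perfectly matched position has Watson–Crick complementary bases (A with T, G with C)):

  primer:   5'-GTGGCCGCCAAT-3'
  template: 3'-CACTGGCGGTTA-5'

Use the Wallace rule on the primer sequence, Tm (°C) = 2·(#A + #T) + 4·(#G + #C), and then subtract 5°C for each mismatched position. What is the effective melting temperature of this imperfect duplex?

Primer base counts: A=2, T=2, G=4, C=4 → A+T=4, G+C=8
Perfect-match Tm = 2(4) + 4(8) = 8 + 32 = 40°C
Mismatches (positions where the bases are not complementary): 1 (at position 4)
Effective Tm = 40 − 1×5 = 40 − 5 = 35°C

35°C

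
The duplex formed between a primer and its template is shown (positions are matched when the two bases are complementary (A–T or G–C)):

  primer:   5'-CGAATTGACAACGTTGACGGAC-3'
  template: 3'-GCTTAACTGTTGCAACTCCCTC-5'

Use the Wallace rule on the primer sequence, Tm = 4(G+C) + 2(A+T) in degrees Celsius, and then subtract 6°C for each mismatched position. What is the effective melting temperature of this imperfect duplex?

Primer base counts: A=7, T=4, G=6, C=5 → A+T=11, G+C=11
Perfect-match Tm = 2(11) + 4(11) = 22 + 44 = 66°C
Mismatches (positions where the bases are not complementary): 2 (at positions 18, 22)
Effective Tm = 66 − 2×6 = 66 − 12 = 54°C

54°C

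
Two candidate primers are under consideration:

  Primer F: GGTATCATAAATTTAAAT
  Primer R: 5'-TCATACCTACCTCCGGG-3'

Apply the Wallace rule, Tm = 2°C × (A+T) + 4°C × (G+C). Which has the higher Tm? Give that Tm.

Primer F: A+T=15, G+C=3 → Tm = 2(15)+4(3) = 42°C
Primer R: A+T=7, G+C=10 → Tm = 2(7)+4(10) = 54°C
42°C vs 54°C → primer R is higher.

Primer R, 54°C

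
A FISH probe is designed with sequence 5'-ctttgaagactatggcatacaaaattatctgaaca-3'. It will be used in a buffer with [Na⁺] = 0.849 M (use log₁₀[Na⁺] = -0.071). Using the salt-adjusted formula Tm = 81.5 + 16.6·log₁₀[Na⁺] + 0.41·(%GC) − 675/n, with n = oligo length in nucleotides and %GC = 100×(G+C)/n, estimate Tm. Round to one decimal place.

Length n = 35. Base counts: C=6, A=14, T=10, G=5
G+C = 11, so %GC = 11/35 × 100 = 31.429%
Salt term: 16.6 × (-0.071) = -1.179
GC term: 0.41 × 31.429 = 12.886; length term: −675/35 = −19.286
Tm = 81.5 + (-1.179) + 12.886 − 19.286 = 73.921 → 73.9°C

73.9°C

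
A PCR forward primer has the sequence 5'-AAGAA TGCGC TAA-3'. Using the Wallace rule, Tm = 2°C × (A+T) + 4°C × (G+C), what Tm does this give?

Counting bases: C=2, T=2, A=6, G=3
AT pairs contribute 8, GC pairs contribute 5.
Tm = 4·5 + 2·8 = 20 + 16 = 36°C

36°C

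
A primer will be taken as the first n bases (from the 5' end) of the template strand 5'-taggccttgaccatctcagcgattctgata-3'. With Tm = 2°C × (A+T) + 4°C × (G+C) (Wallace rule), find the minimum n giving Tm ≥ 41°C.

n = 14

First 13 bases: TAGGCCTTGACCA → Tm = 40°C (< 41°C)
First 14 bases: TAGGCCTTGACCAT → Tm = 42°C (≥ 41°C)
Each additional base adds 2°C (A/T) or 4°C (G/C), so Tm is non-decreasing in n; n = 14 is the first length to reach 41°C.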